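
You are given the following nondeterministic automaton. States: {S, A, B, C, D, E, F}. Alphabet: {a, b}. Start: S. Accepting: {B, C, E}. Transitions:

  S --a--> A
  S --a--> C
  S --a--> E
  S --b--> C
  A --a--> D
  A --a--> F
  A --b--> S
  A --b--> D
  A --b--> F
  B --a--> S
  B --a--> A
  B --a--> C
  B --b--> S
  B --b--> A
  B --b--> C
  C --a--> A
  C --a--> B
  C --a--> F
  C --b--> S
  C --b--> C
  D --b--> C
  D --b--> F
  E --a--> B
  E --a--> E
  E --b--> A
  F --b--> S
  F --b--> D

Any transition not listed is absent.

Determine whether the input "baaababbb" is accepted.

Yes

Start in {S}.
Read 'b': {S} → {C}.
Read 'a': {C} → {A, B, F}.
Read 'a': {A, B, F} → {S, A, C, D, F}.
Read 'a': {S, A, C, D, F} → {A, B, C, D, E, F}.
Read 'b': {A, B, C, D, E, F} → {S, A, C, D, F}.
Read 'a': {S, A, C, D, F} → {A, B, C, D, E, F}.
Read 'b': {A, B, C, D, E, F} → {S, A, C, D, F}.
Read 'b': {S, A, C, D, F} → {S, C, D, F}.
Read 'b': {S, C, D, F} → {S, C, D, F}.
The final set {S, C, D, F} contains the accepting state C.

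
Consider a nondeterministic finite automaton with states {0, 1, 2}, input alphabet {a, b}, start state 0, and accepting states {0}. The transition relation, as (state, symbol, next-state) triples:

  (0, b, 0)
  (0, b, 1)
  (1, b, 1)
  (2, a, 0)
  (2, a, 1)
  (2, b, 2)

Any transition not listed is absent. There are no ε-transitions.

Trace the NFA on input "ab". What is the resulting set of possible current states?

Start in {0}.
Read 'a': 0→∅; now ∅.
The set is empty and remains empty for the remaining 1 symbol.

∅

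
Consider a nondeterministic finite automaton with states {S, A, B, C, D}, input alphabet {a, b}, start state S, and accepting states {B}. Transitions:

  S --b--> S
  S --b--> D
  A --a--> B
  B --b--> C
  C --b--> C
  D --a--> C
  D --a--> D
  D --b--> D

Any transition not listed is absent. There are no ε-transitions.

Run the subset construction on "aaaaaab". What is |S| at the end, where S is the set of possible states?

Start in {S}.
Read 'a': {S} → ∅.
The set is empty and remains empty for the remaining 6 symbols.
That set has 0 states.

0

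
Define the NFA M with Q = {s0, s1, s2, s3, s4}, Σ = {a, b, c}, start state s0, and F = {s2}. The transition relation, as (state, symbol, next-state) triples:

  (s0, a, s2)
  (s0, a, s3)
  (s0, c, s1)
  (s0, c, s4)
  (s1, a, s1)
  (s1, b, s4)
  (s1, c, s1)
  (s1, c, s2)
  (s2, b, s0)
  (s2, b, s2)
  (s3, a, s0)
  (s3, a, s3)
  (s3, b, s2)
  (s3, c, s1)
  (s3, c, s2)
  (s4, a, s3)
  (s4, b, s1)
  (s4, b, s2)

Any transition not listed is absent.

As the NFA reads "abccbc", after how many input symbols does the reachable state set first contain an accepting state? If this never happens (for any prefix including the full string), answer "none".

1

Start in {s0}.
Read 'a': s0→{s2, s3}; now {s2, s3}.
None of the earlier sets intersect F, but {s2, s3} does.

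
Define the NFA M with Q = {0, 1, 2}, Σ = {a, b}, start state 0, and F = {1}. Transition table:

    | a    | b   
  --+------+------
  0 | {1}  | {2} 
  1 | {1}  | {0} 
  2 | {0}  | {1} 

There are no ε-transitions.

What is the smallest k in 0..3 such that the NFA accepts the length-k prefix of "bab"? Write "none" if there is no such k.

none

Start in {0}.
Read 'b': 0→{2}; now {2}.
Read 'a': 2→{0}; now {0}.
Read 'b': 0→{2}; now {2}.
No reachable set along the way intersects F.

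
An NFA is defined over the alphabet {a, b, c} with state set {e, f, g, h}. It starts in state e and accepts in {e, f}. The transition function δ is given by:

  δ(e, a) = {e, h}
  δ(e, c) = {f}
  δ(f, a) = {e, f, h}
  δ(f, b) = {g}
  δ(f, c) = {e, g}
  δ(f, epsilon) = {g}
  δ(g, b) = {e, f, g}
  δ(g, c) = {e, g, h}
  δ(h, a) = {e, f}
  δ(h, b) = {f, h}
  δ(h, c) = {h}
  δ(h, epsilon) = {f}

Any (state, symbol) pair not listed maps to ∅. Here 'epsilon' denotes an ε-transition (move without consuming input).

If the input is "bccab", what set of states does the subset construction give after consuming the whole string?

Start in {e}.
Read 'b': e→∅; now ∅.
The set is empty and remains empty for the remaining 4 symbols.

∅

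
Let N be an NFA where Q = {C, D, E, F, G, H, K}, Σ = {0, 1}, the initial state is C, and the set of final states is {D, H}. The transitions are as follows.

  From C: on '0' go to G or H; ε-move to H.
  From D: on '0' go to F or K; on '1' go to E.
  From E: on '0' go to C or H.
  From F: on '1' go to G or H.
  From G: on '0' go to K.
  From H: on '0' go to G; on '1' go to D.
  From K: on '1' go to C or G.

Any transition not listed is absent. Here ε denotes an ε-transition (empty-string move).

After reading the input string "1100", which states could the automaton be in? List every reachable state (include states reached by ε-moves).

{G, H}

Start: ε-closure({C}) = {C, H}.
Read '1': C→∅, H→{D}; now {D}.
Read '1': D→{E}; now {E}.
Read '0': E→{C, H}; now {C, H}.
Read '0': C→{G, H}, H→{G}; now {G, H}.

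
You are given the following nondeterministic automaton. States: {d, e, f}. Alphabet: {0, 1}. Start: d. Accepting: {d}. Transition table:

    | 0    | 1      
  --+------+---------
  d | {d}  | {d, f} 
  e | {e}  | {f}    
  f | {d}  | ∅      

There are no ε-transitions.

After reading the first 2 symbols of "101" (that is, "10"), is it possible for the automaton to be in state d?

Yes

Start in {d}.
Read '1': d→{d, f}; now {d, f}.
Read '0': d→{d}, f→{d}; now {d}.
State d is in {d}.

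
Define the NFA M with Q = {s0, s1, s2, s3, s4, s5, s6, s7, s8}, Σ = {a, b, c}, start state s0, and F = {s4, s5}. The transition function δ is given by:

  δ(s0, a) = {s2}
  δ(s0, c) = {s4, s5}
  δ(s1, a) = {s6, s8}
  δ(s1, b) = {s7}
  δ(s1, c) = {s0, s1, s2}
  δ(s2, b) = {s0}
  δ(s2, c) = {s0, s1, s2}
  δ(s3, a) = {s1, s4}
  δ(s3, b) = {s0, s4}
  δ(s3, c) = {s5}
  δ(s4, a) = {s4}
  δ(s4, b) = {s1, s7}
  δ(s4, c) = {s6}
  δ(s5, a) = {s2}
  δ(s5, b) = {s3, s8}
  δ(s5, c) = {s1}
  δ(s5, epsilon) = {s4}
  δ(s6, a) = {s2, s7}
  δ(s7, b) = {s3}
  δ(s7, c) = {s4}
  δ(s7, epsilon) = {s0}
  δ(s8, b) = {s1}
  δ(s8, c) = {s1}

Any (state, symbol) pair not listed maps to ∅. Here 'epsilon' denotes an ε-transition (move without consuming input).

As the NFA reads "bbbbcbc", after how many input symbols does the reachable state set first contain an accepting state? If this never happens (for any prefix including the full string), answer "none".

none

Start in {s0}.
Read 'b': s0→∅; now ∅.
The set is empty and remains empty for the remaining 6 symbols.
No reachable set along the way intersects F.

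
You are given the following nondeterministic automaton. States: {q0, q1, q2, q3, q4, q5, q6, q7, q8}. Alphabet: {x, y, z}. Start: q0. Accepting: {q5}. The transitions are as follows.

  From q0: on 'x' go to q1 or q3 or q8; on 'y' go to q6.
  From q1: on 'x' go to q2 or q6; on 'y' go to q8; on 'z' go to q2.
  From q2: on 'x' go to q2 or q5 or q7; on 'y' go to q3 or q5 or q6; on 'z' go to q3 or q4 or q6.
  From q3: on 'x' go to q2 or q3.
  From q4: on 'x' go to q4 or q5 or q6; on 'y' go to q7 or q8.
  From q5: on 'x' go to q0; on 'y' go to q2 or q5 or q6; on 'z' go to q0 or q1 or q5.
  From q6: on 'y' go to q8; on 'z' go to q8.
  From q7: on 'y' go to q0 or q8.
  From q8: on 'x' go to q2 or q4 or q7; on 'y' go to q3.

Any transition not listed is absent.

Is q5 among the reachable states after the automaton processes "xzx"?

Yes

Start in {q0}.
Read 'x': {q0} → {q1, q3, q8}.
Read 'z': {q1, q3, q8} → {q2}.
Read 'x': {q2} → {q2, q5, q7}.
State q5 is in {q2, q5, q7}.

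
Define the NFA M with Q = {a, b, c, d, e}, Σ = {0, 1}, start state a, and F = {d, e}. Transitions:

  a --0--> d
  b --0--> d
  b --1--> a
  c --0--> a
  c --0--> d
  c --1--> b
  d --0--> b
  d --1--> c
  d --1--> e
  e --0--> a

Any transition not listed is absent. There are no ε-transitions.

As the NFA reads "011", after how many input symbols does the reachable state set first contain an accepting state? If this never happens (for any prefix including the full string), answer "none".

Start in {a}.
Read '0': a→{d}; now {d}.
None of the earlier sets intersect F, but {d} does.

1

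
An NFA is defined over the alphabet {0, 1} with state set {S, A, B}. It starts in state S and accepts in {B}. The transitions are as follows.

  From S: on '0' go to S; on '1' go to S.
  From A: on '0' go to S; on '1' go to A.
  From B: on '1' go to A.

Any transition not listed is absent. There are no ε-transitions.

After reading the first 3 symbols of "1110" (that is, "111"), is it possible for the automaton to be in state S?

Yes

Start in {S}.
Read '1': S→{S}; now {S}.
Read '1': S→{S}; now {S}.
Read '1': S→{S}; now {S}.
State S is in {S}.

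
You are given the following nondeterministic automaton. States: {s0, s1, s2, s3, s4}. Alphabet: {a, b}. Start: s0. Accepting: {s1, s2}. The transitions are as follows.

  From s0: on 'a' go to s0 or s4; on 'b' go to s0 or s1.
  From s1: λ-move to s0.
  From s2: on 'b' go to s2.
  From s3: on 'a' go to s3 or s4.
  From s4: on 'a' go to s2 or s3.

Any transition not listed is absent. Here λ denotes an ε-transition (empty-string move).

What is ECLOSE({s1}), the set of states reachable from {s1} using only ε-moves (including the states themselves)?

Begin with {s1}.
ε-move s1 → s0; add s0.

{s0, s1}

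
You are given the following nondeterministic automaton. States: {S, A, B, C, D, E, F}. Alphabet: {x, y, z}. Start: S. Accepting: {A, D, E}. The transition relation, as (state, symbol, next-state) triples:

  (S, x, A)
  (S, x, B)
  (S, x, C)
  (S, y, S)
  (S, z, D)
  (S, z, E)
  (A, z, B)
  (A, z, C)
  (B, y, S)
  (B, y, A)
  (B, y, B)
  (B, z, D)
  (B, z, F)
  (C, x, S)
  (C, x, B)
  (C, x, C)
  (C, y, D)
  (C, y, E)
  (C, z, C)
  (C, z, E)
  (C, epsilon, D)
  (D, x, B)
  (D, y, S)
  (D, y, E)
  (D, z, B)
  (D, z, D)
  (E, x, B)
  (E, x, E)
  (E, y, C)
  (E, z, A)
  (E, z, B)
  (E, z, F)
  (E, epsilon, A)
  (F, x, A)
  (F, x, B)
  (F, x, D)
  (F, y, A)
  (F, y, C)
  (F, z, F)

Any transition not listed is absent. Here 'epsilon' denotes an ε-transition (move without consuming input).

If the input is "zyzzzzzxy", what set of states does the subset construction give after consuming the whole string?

Start in {S}.
Read 'z': {S} → {A, D, E}.
Read 'y': {A, D, E} → {S, A, C, D, E}.
Read 'z': {S, A, C, D, E} → {A, B, C, D, E, F}.
Read 'z': {A, B, C, D, E, F} → {A, B, C, D, E, F}.
Read 'z': {A, B, C, D, E, F} → {A, B, C, D, E, F}.
Read 'z': {A, B, C, D, E, F} → {A, B, C, D, E, F}.
Read 'z': {A, B, C, D, E, F} → {A, B, C, D, E, F}.
Read 'x': {A, B, C, D, E, F} → {S, A, B, C, D, E}.
Read 'y': {S, A, B, C, D, E} → {S, A, B, C, D, E}.

{S, A, B, C, D, E}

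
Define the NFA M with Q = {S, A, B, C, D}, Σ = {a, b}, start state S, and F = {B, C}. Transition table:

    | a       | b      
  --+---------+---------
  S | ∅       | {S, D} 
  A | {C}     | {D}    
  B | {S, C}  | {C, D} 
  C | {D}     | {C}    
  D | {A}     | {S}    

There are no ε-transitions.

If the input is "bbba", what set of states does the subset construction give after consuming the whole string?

{A}

Start in {S}.
Read 'b': {S} → {S, D}.
Read 'b': {S, D} → {S, D}.
Read 'b': {S, D} → {S, D}.
Read 'a': {S, D} → {A}.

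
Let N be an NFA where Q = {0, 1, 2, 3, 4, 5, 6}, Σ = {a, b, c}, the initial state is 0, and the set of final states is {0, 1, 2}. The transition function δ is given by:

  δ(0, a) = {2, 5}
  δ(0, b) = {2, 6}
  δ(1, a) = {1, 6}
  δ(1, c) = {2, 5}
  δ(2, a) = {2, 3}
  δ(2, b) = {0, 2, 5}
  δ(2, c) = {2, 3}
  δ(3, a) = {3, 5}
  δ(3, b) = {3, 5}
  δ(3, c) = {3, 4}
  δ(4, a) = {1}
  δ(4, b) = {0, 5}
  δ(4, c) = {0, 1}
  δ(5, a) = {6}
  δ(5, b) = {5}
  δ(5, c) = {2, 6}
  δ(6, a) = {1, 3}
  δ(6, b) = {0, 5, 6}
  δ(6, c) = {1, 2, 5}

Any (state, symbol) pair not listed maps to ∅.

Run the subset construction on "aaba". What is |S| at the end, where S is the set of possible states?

5

Start in {0}.
Read 'a': {0} → {2, 5}.
Read 'a': {2, 5} → {2, 3, 6}.
Read 'b': {2, 3, 6} → {0, 2, 3, 5, 6}.
Read 'a': {0, 2, 3, 5, 6} → {1, 2, 3, 5, 6}.
That set has 5 states.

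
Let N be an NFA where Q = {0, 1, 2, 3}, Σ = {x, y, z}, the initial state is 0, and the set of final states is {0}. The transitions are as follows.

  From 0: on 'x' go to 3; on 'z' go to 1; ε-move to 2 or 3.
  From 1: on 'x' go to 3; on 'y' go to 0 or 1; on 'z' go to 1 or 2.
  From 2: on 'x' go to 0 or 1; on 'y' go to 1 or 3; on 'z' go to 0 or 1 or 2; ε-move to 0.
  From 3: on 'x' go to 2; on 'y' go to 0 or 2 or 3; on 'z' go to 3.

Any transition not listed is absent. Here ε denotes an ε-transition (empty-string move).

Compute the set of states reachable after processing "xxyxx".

Start: ε-closure({0}) = {0, 2, 3}.
Read 'x': 0→{3}, 2→{0, 1}, 3→{2}; now {0, 1, 2, 3}.
Read 'x': 0→{3}, 1→{3}, 2→{0, 1}, 3→{2}; now {0, 1, 2, 3}.
Read 'y': 0→∅, 1→{0, 1}, 2→{1, 3}, 3→{0, 2, 3}; now {0, 1, 2, 3}.
Read 'x': 0→{3}, 1→{3}, 2→{0, 1}, 3→{2}; now {0, 1, 2, 3}.
Read 'x': 0→{3}, 1→{3}, 2→{0, 1}, 3→{2}; now {0, 1, 2, 3}.

{0, 1, 2, 3}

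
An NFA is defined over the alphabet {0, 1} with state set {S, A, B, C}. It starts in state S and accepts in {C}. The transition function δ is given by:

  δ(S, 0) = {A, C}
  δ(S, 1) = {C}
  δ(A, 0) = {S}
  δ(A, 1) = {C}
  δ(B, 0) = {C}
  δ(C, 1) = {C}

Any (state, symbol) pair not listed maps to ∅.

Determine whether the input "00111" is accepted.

Start in {S}.
Read '0': S→{A, C}; now {A, C}.
Read '0': A→{S}, C→∅; now {S}.
Read '1': S→{C}; now {C}.
Read '1': C→{C}; now {C}.
Read '1': C→{C}; now {C}.
The final set {C} contains the accepting state C.

Yes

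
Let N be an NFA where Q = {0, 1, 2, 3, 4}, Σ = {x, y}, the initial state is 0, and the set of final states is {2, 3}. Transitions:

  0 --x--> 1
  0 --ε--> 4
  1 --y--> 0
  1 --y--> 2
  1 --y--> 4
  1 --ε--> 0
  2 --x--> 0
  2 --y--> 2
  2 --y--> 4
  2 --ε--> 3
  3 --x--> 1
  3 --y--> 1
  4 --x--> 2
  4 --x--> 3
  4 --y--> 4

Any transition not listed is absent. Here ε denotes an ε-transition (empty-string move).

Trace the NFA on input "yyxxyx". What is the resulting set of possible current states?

Start: ε-closure({0}) = {0, 4}.
Read 'y': 0→∅, 4→{4}; now {4}.
Read 'y': 4→{4}; now {4}.
Read 'x': 4→{2, 3}; now {2, 3}.
Read 'x': 2→{0}, 3→{1}; union {0, 1}; ε-closure = {0, 1, 4}.
Read 'y': 0→∅, 1→{0, 2, 4}, 4→{4}; union {0, 2, 4}; ε-closure = {0, 2, 3, 4}.
Read 'x': 0→{1}, 2→{0}, 3→{1}, 4→{2, 3}; union {0, 1, 2, 3}; ε-closure = {0, 1, 2, 3, 4}.

{0, 1, 2, 3, 4}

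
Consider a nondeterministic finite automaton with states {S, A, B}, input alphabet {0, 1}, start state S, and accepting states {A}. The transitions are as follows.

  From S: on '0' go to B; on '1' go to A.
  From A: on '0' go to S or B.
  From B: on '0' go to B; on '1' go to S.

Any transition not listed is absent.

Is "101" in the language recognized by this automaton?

Start in {S}.
Read '1': {S} → {A}.
Read '0': {A} → {S, B}.
Read '1': {S, B} → {S, A}.
The final set {S, A} contains the accepting state A.

Yes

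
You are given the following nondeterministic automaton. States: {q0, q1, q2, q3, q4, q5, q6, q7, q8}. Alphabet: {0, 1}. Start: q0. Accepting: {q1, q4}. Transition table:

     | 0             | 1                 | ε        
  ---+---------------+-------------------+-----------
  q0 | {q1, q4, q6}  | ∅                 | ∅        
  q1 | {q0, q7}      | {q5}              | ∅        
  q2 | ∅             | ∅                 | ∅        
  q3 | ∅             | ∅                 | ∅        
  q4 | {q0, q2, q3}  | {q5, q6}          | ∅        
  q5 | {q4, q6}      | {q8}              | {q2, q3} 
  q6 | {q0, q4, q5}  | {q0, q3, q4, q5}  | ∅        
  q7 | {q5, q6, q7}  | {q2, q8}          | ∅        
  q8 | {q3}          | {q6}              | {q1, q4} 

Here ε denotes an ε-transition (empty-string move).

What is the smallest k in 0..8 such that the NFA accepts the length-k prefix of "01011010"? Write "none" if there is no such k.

Start in {q0}.
Read '0': {q0} → {q1, q4, q6}.
None of the earlier sets intersect F, but {q1, q4, q6} does.

1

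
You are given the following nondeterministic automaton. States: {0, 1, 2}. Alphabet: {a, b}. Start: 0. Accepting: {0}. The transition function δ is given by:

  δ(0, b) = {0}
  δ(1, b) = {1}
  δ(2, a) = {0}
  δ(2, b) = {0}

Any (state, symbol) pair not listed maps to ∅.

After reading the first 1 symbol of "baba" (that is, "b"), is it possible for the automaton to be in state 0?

Yes

Start in {0}.
Read 'b': {0} → {0}.
State 0 is in {0}.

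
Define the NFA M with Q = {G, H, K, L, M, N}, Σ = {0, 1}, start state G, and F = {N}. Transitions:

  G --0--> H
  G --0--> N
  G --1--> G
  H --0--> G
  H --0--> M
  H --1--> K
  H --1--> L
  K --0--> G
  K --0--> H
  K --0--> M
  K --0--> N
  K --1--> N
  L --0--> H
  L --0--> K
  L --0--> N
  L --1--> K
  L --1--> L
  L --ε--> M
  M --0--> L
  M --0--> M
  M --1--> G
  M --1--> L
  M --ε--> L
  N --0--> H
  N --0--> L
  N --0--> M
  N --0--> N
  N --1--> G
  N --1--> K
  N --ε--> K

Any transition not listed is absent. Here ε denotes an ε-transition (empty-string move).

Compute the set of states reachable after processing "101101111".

Start in {G}.
Read '1': G→{G}; now {G}.
Read '0': G→{H, N}; union {H, N}; ε-closure = {H, K, N}.
Read '1': H→{K, L}, K→{N}, N→{G, K}; union {G, K, L, N}; ε-closure = {G, K, L, M, N}.
Read '1': G→{G}, K→{N}, L→{K, L}, M→{G, L}, N→{G, K}; union {G, K, L, N}; ε-closure = {G, K, L, M, N}.
Read '0': G→{H, N}, K→{G, H, M, N}, L→{H, K, N}, M→{L, M}, N→{H, L, M, N}; now {G, H, K, L, M, N}.
Read '1': G→{G}, H→{K, L}, K→{N}, L→{K, L}, M→{G, L}, N→{G, K}; union {G, K, L, N}; ε-closure = {G, K, L, M, N}.
Read '1': G→{G}, K→{N}, L→{K, L}, M→{G, L}, N→{G, K}; union {G, K, L, N}; ε-closure = {G, K, L, M, N}.
Read '1': G→{G}, K→{N}, L→{K, L}, M→{G, L}, N→{G, K}; union {G, K, L, N}; ε-closure = {G, K, L, M, N}.
Read '1': G→{G}, K→{N}, L→{K, L}, M→{G, L}, N→{G, K}; union {G, K, L, N}; ε-closure = {G, K, L, M, N}.

{G, K, L, M, N}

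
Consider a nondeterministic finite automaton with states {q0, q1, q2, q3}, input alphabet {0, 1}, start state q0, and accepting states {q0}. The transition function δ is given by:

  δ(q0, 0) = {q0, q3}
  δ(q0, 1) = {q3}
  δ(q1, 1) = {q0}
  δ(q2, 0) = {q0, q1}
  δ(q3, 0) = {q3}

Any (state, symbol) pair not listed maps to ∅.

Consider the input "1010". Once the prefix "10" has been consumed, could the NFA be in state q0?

No

Start in {q0}.
Read '1': q0→{q3}; now {q3}.
Read '0': q3→{q3}; now {q3}.
State q0 is not in {q3}.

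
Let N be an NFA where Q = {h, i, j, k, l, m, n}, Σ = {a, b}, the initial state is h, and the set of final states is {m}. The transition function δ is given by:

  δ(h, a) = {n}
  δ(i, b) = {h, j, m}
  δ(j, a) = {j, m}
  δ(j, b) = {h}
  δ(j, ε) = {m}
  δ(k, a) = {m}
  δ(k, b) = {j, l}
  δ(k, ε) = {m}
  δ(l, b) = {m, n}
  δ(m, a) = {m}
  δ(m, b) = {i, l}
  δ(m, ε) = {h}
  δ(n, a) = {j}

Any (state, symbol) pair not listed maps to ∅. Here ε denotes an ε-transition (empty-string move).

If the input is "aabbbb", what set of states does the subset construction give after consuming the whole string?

{h, j, m, n}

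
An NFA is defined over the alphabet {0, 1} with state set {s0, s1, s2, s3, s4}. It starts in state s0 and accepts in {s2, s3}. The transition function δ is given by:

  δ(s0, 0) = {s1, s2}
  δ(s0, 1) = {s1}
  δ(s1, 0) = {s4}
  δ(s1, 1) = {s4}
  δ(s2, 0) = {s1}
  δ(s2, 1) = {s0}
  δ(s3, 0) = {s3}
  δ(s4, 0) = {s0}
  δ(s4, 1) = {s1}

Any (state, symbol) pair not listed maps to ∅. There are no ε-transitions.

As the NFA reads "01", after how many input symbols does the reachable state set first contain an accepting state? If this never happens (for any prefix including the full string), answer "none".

1

Start in {s0}.
Read '0': s0→{s1, s2}; now {s1, s2}.
None of the earlier sets intersect F, but {s1, s2} does.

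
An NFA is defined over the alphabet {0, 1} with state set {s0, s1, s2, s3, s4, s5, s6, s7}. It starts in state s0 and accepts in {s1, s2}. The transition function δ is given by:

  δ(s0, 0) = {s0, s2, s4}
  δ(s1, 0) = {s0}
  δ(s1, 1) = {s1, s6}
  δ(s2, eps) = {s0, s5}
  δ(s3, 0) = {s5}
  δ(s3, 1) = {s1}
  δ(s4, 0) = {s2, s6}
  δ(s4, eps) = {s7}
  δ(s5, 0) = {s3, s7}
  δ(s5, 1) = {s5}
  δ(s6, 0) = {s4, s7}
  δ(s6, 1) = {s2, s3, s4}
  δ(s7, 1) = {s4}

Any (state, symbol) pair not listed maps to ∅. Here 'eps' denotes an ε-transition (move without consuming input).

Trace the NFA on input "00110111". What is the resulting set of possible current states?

Start in {s0}.
Read '0': s0→{s0, s2, s4}; union {s0, s2, s4}; ε-closure = {s0, s2, s4, s5, s7}.
Read '0': s0→{s0, s2, s4}, s2→∅, s4→{s2, s6}, s5→{s3, s7}, s7→∅; union {s0, s2, s3, s4, s6, s7}; ε-closure = {s0, s2, s3, s4, s5, s6, s7}.
Read '1': s0→∅, s2→∅, s3→{s1}, s4→∅, s5→{s5}, s6→{s2, s3, s4}, s7→{s4}; union {s1, s2, s3, s4, s5}; ε-closure = {s0, s1, s2, s3, s4, s5, s7}.
Read '1': s0→∅, s1→{s1, s6}, s2→∅, s3→{s1}, s4→∅, s5→{s5}, s7→{s4}; union {s1, s4, s5, s6}; ε-closure = {s1, s4, s5, s6, s7}.
Read '0': s1→{s0}, s4→{s2, s6}, s5→{s3, s7}, s6→{s4, s7}, s7→∅; union {s0, s2, s3, s4, s6, s7}; ε-closure = {s0, s2, s3, s4, s5, s6, s7}.
Read '1': s0→∅, s2→∅, s3→{s1}, s4→∅, s5→{s5}, s6→{s2, s3, s4}, s7→{s4}; union {s1, s2, s3, s4, s5}; ε-closure = {s0, s1, s2, s3, s4, s5, s7}.
Read '1': s0→∅, s1→{s1, s6}, s2→∅, s3→{s1}, s4→∅, s5→{s5}, s7→{s4}; union {s1, s4, s5, s6}; ε-closure = {s1, s4, s5, s6, s7}.
Read '1': s1→{s1, s6}, s4→∅, s5→{s5}, s6→{s2, s3, s4}, s7→{s4}; union {s1, s2, s3, s4, s5, s6}; ε-closure = {s0, s1, s2, s3, s4, s5, s6, s7}.

{s0, s1, s2, s3, s4, s5, s6, s7}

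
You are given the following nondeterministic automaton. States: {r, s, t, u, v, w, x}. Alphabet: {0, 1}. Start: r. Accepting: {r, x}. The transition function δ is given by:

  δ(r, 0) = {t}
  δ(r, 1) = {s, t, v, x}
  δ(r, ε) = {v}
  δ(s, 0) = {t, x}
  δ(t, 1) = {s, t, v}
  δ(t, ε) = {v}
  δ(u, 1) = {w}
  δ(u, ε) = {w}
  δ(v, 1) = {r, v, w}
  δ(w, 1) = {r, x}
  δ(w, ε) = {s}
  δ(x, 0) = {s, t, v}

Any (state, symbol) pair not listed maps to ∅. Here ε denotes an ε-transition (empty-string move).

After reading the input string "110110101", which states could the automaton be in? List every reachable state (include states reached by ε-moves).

Start: ε-closure({r}) = {r, v}.
Read '1': {r, v} → {r, s, t, v, w, x}.
Read '1': {r, s, t, v, w, x} → {r, s, t, v, w, x}.
Read '0': {r, s, t, v, w, x} → {s, t, v, x}.
Read '1': {s, t, v, x} → {r, s, t, v, w}.
Read '1': {r, s, t, v, w} → {r, s, t, v, w, x}.
Read '0': {r, s, t, v, w, x} → {s, t, v, x}.
Read '1': {s, t, v, x} → {r, s, t, v, w}.
Read '0': {r, s, t, v, w} → {t, v, x}.
Read '1': {t, v, x} → {r, s, t, v, w}.

{r, s, t, v, w}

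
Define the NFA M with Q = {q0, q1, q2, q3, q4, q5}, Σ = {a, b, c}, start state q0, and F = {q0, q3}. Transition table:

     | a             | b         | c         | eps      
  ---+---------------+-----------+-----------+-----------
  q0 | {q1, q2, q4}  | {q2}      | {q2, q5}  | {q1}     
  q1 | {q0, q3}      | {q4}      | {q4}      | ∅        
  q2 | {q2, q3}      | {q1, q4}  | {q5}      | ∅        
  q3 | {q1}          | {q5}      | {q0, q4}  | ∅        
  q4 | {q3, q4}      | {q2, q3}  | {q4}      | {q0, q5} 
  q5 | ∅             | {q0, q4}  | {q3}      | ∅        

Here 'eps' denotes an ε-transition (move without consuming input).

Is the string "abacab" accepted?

Start: ε-closure({q0}) = {q0, q1}.
Read 'a': q0→{q1, q2, q4}, q1→{q0, q3}; union {q0, q1, q2, q3, q4}; ε-closure = {q0, q1, q2, q3, q4, q5}.
Read 'b': q0→{q2}, q1→{q4}, q2→{q1, q4}, q3→{q5}, q4→{q2, q3}, q5→{q0, q4}; now {q0, q1, q2, q3, q4, q5}.
Read 'a': q0→{q1, q2, q4}, q1→{q0, q3}, q2→{q2, q3}, q3→{q1}, q4→{q3, q4}, q5→∅; union {q0, q1, q2, q3, q4}; ε-closure = {q0, q1, q2, q3, q4, q5}.
Read 'c': q0→{q2, q5}, q1→{q4}, q2→{q5}, q3→{q0, q4}, q4→{q4}, q5→{q3}; union {q0, q2, q3, q4, q5}; ε-closure = {q0, q1, q2, q3, q4, q5}.
Read 'a': q0→{q1, q2, q4}, q1→{q0, q3}, q2→{q2, q3}, q3→{q1}, q4→{q3, q4}, q5→∅; union {q0, q1, q2, q3, q4}; ε-closure = {q0, q1, q2, q3, q4, q5}.
Read 'b': q0→{q2}, q1→{q4}, q2→{q1, q4}, q3→{q5}, q4→{q2, q3}, q5→{q0, q4}; now {q0, q1, q2, q3, q4, q5}.
The final set {q0, q1, q2, q3, q4, q5} contains the accepting states q0, q3.

Yes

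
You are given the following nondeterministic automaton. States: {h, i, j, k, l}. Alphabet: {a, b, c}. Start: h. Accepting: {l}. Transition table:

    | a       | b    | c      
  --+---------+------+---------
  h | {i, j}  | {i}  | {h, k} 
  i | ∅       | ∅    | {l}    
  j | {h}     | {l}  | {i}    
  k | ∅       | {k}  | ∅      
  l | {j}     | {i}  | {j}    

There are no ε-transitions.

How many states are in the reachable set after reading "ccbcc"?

1

Start in {h}.
Read 'c': {h} → {h, k}.
Read 'c': {h, k} → {h, k}.
Read 'b': {h, k} → {i, k}.
Read 'c': {i, k} → {l}.
Read 'c': {l} → {j}.
That set has 1 state.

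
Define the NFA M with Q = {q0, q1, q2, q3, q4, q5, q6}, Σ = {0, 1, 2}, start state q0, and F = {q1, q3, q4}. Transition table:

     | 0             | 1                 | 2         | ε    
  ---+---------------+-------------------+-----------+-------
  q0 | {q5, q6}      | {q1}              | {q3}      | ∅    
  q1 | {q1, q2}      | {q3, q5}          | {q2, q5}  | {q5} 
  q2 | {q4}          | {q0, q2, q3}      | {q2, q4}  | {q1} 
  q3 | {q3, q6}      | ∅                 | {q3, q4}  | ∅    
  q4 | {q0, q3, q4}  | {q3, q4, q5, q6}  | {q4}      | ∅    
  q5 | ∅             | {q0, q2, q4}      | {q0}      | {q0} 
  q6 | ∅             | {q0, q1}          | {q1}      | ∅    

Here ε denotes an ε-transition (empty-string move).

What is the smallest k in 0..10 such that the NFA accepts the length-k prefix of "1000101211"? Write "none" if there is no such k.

1

Start in {q0}.
Read '1': q0→{q1}; union {q1}; ε-closure = {q0, q1, q5}.
None of the earlier sets intersect F, but {q0, q1, q5} does.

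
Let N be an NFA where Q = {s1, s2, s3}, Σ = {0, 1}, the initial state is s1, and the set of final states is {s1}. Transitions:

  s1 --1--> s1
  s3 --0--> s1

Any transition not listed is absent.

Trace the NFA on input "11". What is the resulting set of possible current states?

{s1}

Start in {s1}.
Read '1': {s1} → {s1}.
Read '1': {s1} → {s1}.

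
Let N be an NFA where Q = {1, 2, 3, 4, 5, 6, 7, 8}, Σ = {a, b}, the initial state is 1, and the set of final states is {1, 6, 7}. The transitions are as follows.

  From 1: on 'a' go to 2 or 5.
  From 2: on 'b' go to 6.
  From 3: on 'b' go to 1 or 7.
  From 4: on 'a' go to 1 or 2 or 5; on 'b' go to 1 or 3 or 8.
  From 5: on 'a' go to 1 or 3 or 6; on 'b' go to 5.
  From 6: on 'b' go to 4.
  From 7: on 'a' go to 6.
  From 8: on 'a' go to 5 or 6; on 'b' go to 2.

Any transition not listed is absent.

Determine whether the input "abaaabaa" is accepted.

Yes

Start in {1}.
Read 'a': 1→{2, 5}; now {2, 5}.
Read 'b': 2→{6}, 5→{5}; now {5, 6}.
Read 'a': 5→{1, 3, 6}, 6→∅; now {1, 3, 6}.
Read 'a': 1→{2, 5}, 3→∅, 6→∅; now {2, 5}.
Read 'a': 2→∅, 5→{1, 3, 6}; now {1, 3, 6}.
Read 'b': 1→∅, 3→{1, 7}, 6→{4}; now {1, 4, 7}.
Read 'a': 1→{2, 5}, 4→{1, 2, 5}, 7→{6}; now {1, 2, 5, 6}.
Read 'a': 1→{2, 5}, 2→∅, 5→{1, 3, 6}, 6→∅; now {1, 2, 3, 5, 6}.
The final set {1, 2, 3, 5, 6} contains the accepting states 1, 6.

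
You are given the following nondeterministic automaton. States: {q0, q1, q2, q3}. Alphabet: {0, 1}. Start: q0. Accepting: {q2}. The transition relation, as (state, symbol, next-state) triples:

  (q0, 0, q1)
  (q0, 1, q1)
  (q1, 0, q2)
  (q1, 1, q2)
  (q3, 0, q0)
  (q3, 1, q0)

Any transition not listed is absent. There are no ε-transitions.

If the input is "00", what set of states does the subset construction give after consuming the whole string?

{q2}

Start in {q0}.
Read '0': {q0} → {q1}.
Read '0': {q1} → {q2}.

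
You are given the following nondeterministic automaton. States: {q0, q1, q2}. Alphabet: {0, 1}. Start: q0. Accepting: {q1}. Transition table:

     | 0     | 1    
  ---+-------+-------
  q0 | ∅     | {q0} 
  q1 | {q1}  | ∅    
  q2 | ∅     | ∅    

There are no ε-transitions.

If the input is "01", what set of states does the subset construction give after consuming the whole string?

∅

Start in {q0}.
Read '0': q0→∅; now ∅.
The set is empty and remains empty for the remaining 1 symbol.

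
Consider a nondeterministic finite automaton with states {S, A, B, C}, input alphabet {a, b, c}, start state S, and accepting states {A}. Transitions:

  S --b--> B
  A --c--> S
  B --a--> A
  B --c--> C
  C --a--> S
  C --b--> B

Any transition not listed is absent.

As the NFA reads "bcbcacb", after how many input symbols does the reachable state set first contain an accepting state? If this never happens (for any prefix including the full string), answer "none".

none

Start in {S}.
Read 'b': S→{B}; now {B}.
Read 'c': B→{C}; now {C}.
Read 'b': C→{B}; now {B}.
Read 'c': B→{C}; now {C}.
Read 'a': C→{S}; now {S}.
Read 'c': S→∅; now ∅.
The set is empty and remains empty for the remaining 1 symbol.
No reachable set along the way intersects F.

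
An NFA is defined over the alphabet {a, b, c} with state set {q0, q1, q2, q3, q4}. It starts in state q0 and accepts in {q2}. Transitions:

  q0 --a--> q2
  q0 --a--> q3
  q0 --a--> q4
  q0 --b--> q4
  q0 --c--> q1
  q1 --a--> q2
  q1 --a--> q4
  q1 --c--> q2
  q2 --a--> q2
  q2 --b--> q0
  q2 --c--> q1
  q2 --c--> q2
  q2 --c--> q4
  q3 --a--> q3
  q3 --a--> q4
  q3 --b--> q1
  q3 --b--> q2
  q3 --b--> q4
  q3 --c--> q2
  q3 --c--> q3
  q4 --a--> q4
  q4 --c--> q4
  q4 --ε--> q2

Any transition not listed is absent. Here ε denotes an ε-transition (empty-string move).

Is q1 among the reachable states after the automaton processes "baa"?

Start in {q0}.
Read 'b': {q0} → {q2, q4}.
Read 'a': {q2, q4} → {q2, q4}.
Read 'a': {q2, q4} → {q2, q4}.
State q1 is not in {q2, q4}.

No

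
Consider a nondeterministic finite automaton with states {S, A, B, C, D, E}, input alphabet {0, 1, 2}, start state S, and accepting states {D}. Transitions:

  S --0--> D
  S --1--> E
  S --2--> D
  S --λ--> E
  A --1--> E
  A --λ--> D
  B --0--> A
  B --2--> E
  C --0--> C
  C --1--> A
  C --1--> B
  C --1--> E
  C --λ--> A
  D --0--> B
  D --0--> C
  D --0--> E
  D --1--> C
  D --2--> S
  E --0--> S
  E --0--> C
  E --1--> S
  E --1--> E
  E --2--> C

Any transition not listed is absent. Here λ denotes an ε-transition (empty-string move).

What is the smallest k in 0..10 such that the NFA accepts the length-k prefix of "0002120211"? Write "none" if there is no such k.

1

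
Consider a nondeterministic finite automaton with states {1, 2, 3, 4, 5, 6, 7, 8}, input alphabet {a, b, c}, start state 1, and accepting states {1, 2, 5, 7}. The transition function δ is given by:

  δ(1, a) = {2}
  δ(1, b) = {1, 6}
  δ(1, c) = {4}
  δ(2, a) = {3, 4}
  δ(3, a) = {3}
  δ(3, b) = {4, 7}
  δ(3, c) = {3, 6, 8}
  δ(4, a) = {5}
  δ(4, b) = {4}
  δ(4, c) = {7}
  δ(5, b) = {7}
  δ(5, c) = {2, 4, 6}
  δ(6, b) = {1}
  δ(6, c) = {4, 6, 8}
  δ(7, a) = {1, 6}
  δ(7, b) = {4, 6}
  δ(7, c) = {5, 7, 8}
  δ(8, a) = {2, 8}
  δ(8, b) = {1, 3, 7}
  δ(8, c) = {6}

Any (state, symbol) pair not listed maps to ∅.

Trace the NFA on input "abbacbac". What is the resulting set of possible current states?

Start in {1}.
Read 'a': 1→{2}; now {2}.
Read 'b': 2→∅; now ∅.
The set is empty and remains empty for the remaining 6 symbols.

∅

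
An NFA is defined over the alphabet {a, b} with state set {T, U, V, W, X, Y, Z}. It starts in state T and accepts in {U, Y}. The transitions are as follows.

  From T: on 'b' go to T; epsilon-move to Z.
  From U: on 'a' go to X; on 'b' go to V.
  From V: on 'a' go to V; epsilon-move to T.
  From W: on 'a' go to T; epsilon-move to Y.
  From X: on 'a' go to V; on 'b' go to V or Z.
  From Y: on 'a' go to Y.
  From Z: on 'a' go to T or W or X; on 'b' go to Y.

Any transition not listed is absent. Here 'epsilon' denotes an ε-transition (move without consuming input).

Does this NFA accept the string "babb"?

Yes

Start: ε-closure({T}) = {T, Z}.
Read 'b': {T, Z} → {T, Y, Z}.
Read 'a': {T, Y, Z} → {T, W, X, Y, Z}.
Read 'b': {T, W, X, Y, Z} → {T, V, Y, Z}.
Read 'b': {T, V, Y, Z} → {T, Y, Z}.
The final set {T, Y, Z} contains the accepting state Y.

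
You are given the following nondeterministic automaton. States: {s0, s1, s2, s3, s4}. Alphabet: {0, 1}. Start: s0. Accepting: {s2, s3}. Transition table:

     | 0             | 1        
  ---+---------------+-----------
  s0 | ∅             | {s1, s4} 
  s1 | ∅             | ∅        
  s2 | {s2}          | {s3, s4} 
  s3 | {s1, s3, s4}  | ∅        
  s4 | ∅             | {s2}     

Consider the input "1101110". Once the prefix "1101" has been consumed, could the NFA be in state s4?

Start in {s0}.
Read '1': s0→{s1, s4}; now {s1, s4}.
Read '1': s1→∅, s4→{s2}; now {s2}.
Read '0': s2→{s2}; now {s2}.
Read '1': s2→{s3, s4}; now {s3, s4}.
State s4 is in {s3, s4}.

Yes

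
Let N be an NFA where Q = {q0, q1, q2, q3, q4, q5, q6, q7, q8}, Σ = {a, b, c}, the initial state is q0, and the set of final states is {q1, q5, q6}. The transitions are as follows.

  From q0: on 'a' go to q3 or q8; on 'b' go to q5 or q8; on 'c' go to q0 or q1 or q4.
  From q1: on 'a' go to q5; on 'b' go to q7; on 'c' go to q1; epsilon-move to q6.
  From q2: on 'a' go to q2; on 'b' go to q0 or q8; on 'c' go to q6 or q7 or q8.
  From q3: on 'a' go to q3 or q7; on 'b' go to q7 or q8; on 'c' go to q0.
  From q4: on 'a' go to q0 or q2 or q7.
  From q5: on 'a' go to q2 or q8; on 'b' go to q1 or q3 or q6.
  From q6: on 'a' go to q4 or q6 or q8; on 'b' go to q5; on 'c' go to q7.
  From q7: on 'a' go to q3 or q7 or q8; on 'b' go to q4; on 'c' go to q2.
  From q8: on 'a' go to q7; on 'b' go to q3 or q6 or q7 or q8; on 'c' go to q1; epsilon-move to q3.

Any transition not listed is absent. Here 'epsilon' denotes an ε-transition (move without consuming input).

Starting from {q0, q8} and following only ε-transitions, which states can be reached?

Begin with {q0, q8}.
ε-move q8 → q3; add q3.

{q0, q3, q8}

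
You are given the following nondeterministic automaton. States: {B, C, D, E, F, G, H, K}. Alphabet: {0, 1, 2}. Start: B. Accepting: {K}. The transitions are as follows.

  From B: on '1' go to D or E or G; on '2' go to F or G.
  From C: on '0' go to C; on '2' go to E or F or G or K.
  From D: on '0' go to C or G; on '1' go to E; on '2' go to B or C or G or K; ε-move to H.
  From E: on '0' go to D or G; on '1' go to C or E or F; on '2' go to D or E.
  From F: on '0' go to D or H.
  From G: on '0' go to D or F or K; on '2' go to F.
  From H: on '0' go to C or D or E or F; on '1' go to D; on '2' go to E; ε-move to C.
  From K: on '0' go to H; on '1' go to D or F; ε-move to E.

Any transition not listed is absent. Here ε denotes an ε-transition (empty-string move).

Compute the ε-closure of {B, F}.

{B, F}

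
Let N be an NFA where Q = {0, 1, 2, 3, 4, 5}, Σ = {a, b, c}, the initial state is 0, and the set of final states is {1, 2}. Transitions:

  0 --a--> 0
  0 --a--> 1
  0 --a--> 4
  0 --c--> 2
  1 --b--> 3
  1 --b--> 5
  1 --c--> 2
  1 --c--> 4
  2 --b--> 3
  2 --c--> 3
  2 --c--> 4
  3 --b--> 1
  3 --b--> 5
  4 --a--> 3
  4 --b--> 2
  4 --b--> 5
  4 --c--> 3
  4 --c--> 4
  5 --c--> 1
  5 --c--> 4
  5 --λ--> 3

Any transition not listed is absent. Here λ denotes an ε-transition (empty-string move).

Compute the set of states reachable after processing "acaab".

∅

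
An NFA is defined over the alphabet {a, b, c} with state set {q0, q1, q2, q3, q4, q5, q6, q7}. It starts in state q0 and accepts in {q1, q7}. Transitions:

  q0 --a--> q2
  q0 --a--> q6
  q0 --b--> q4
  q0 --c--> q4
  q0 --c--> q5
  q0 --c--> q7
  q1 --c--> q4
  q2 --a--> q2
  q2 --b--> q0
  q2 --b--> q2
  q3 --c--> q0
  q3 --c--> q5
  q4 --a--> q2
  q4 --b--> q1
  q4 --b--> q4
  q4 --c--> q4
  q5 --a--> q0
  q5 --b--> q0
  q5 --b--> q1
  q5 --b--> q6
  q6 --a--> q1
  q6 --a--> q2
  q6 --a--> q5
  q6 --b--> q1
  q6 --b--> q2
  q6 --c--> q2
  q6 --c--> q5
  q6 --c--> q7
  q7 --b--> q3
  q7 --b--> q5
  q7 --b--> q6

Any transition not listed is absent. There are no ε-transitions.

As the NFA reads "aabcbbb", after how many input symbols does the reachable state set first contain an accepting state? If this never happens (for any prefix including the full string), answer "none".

2

Start in {q0}.
Read 'a': q0→{q2, q6}; now {q2, q6}.
Read 'a': q2→{q2}, q6→{q1, q2, q5}; now {q1, q2, q5}.
None of the earlier sets intersect F, but {q1, q2, q5} does.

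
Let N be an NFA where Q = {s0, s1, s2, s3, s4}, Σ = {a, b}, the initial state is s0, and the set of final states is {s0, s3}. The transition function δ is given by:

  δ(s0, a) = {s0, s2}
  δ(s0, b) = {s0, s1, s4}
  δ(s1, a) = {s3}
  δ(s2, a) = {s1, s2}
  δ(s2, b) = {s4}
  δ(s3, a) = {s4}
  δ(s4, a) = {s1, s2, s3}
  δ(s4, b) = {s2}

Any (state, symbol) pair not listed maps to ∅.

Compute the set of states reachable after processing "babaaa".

Start in {s0}.
Read 'b': {s0} → {s0, s1, s4}.
Read 'a': {s0, s1, s4} → {s0, s1, s2, s3}.
Read 'b': {s0, s1, s2, s3} → {s0, s1, s4}.
Read 'a': {s0, s1, s4} → {s0, s1, s2, s3}.
Read 'a': {s0, s1, s2, s3} → {s0, s1, s2, s3, s4}.
Read 'a': {s0, s1, s2, s3, s4} → {s0, s1, s2, s3, s4}.

{s0, s1, s2, s3, s4}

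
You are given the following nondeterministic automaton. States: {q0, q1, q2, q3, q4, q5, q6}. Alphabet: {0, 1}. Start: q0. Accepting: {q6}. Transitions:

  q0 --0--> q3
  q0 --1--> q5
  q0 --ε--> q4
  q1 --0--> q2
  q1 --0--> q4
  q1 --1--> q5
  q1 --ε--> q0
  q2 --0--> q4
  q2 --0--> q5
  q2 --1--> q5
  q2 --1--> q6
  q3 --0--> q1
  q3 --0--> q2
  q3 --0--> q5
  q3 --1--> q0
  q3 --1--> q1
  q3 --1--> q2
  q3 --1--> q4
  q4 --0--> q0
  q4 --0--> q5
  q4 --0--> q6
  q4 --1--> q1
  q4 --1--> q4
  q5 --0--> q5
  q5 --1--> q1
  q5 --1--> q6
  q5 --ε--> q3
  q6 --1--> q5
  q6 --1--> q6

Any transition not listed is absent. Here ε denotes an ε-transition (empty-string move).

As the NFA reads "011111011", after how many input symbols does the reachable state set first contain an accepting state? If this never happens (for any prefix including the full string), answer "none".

Start: ε-closure({q0}) = {q0, q4}.
Read '0': {q0, q4} → {q0, q3, q4, q5, q6}.
None of the earlier sets intersect F, but {q0, q3, q4, q5, q6} does.

1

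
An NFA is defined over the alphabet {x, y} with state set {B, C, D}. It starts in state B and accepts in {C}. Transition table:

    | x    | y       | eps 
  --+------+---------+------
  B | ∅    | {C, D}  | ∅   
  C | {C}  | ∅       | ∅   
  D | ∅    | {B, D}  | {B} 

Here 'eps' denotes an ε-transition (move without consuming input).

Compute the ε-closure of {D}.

{B, D}

Begin with {D}.
ε-move D → B; add B.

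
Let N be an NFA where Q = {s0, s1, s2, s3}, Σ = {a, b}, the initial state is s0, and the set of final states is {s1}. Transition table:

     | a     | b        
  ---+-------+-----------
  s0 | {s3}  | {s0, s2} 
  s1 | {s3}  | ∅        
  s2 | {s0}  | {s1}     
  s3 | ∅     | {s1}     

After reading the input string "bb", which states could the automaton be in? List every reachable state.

{s0, s1, s2}

Start in {s0}.
Read 'b': s0→{s0, s2}; now {s0, s2}.
Read 'b': s0→{s0, s2}, s2→{s1}; now {s0, s1, s2}.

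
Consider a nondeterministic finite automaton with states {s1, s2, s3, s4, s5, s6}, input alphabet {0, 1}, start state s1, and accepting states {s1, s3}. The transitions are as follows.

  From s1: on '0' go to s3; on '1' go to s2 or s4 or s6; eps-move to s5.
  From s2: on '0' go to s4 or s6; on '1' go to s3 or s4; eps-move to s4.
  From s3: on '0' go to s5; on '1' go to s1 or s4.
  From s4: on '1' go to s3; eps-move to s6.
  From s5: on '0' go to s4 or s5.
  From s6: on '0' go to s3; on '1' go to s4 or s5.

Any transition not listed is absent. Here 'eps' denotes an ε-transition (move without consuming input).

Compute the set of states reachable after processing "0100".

Start: ε-closure({s1}) = {s1, s5}.
Read '0': s1→{s3}, s5→{s4, s5}; union {s3, s4, s5}; ε-closure = {s3, s4, s5, s6}.
Read '1': s3→{s1, s4}, s4→{s3}, s5→∅, s6→{s4, s5}; union {s1, s3, s4, s5}; ε-closure = {s1, s3, s4, s5, s6}.
Read '0': s1→{s3}, s3→{s5}, s4→∅, s5→{s4, s5}, s6→{s3}; union {s3, s4, s5}; ε-closure = {s3, s4, s5, s6}.
Read '0': s3→{s5}, s4→∅, s5→{s4, s5}, s6→{s3}; union {s3, s4, s5}; ε-closure = {s3, s4, s5, s6}.

{s3, s4, s5, s6}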